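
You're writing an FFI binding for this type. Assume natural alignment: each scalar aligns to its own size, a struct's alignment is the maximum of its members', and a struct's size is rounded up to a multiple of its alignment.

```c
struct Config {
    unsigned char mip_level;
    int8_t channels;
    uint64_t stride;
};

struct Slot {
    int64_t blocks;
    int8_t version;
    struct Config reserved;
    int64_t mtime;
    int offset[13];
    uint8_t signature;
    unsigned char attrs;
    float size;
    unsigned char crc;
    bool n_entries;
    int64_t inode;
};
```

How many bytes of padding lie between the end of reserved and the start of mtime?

0

Config: @0: mip_level [1B, align 1] → 1; @1: channels [1B, align 1] → 2; +6 pad (align 8); @8: stride [8B, align 8] → 16; size 16, align 8
@0: blocks [8B, align 8] → 8
@8: version [1B, align 1] → 9
+7 pad (align 8)
@16: reserved [16B, align 8] → 32
@32: mtime [8B, align 8] → 40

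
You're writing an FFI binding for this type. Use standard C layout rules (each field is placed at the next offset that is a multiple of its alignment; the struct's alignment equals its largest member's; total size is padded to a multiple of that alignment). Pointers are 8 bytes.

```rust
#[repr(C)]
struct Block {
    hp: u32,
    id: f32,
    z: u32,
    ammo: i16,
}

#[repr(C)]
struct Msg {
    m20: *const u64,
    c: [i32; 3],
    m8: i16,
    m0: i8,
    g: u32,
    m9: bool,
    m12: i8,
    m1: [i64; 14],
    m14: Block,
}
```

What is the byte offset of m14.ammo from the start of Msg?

Block: hp at 0 (size 4, align 4) → ends 4; id at 4 (size 4, align 4) → ends 8; z at 8 (size 4, align 4) → ends 12; ammo at 12 (size 2, align 2) → ends 14; tail pad 2 to reach multiple of 4; total 16 bytes, alignment 4
m20 at 0 (size 8, align 8) → ends 8
c at 8 (size 12, align 4) → ends 20
m8 at 20 (size 2, align 2) → ends 22
m0 at 22 (size 1, align 1) → ends 23
pad 1 to align 4 for g
g at 24 (size 4, align 4) → ends 28
m9 at 28 (size 1, align 1) → ends 29
m12 at 29 (size 1, align 1) → ends 30
pad 2 to align 8 for m1
m1 at 32 (size 112, align 8) → ends 144
m14 at 144 (size 16, align 4) → ends 160
within Block: ammo at 12
144 + 12 = 156

156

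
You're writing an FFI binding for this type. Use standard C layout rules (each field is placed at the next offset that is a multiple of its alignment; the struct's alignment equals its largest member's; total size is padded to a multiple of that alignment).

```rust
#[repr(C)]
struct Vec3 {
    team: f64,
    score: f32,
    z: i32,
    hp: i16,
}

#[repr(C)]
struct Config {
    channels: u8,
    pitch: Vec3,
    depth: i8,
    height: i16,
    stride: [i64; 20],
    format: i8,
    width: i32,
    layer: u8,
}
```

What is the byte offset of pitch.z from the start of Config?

20

Vec3: team at 0 (size 8, align 8) → ends 8; score at 8 (size 4, align 4) → ends 12; z at 12 (size 4, align 4) → ends 16; hp at 16 (size 2, align 2) → ends 18; tail pad 6 to reach multiple of 8; total 24 bytes, alignment 8
channels at 0 (size 1, align 1) → ends 1
pad 7 to align 8 for pitch
pitch at 8 (size 24, align 8) → ends 32
within Vec3: z at 12
8 + 12 = 20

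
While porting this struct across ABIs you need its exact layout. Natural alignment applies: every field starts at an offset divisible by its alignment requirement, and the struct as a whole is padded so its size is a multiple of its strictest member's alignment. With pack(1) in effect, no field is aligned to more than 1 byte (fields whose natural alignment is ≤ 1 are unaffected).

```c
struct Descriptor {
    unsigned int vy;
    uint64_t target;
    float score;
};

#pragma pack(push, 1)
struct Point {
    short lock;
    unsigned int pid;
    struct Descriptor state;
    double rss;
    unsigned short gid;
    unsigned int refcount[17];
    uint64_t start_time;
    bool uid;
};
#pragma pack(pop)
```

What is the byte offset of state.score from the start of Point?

Descriptor: vy at 0 (size 4, align 4) → ends 4; pad 4 to align 8 for target; target at 8 (size 8, align 8) → ends 16; score at 16 (size 4, align 4) → ends 20; tail pad 4 to reach multiple of 8; total 24 bytes, alignment 8
lock at 0 (size 2, align 1) → ends 2
pid at 2 (size 4, align 1) → ends 6
state at 6 (size 24, align 1) → ends 30
within Descriptor: score at 16
6 + 16 = 22

22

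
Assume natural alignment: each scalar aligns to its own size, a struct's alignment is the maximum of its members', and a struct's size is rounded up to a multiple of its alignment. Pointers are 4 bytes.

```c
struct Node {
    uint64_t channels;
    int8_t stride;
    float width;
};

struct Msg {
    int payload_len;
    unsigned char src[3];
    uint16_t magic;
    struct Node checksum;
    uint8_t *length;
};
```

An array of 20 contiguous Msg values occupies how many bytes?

Node: channels at 0 (size 8, align 8) → ends 8; stride at 8 (size 1, align 1) → ends 9; pad 3 to align 4 for width; width at 12 (size 4, align 4) → ends 16; total 16 bytes, alignment 8
payload_len at 0 (size 4, align 4) → ends 4
src at 4 (size 3, align 1) → ends 7
pad 1 to align 2 for magic
magic at 8 (size 2, align 2) → ends 10
pad 6 to align 8 for checksum
checksum at 16 (size 16, align 8) → ends 32
length at 32 (size 4, align 4) → ends 36
tail pad 4 to reach multiple of 8
total 40 bytes, alignment 8
array of 20: 20 × 40 = 800

800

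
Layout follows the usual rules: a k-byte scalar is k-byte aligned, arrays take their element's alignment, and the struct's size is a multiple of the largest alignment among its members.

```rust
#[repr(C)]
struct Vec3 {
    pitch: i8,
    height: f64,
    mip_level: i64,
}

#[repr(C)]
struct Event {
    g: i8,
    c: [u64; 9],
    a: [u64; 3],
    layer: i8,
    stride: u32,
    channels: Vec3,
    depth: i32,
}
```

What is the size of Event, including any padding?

144 bytes

Vec3: @0: pitch [1B, align 1] → 1; +7 pad (align 8); @8: height [8B, align 8] → 16; @16: mip_level [8B, align 8] → 24; size 24, align 8
@0: g [1B, align 1] → 1
+7 pad (align 8)
@8: c [72B, align 8] → 80
@80: a [24B, align 8] → 104
@104: layer [1B, align 1] → 105
+3 pad (align 4)
@108: stride [4B, align 4] → 112
@112: channels [24B, align 8] → 136
@136: depth [4B, align 4] → 140
+4 tail pad (align 8)
size 144, align 8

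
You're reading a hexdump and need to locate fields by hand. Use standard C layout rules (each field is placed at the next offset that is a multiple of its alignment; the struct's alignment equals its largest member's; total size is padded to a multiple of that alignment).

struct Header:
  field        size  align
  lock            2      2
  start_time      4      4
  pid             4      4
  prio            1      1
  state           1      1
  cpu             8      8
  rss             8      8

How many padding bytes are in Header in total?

@0: lock [2B, align 2] → 2
+2 pad (align 4)
@4: start_time [4B, align 4] → 8
@8: pid [4B, align 4] → 12
@12: prio [1B, align 1] → 13
@13: state [1B, align 1] → 14
+2 pad (align 8)
@16: cpu [8B, align 8] → 24
@24: rss [8B, align 8] → 32
size 32, align 8
data bytes 28, size 32 → padding 4

4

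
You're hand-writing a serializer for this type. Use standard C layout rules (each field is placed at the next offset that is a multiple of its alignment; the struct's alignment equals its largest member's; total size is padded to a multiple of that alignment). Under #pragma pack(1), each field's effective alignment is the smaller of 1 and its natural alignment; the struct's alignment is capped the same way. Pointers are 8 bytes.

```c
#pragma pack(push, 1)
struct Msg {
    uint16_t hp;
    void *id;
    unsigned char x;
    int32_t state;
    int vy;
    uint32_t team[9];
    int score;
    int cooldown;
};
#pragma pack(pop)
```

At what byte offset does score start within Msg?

55

0..2  hp  (2B, 1-aligned)
2..10  id  (8B, 1-aligned)
10..11  x  (1B, 1-aligned)
11..15  state  (4B, 1-aligned)
15..19  vy  (4B, 1-aligned)
19..55  team  (36B, 1-aligned)
55..59  score  (4B, 1-aligned)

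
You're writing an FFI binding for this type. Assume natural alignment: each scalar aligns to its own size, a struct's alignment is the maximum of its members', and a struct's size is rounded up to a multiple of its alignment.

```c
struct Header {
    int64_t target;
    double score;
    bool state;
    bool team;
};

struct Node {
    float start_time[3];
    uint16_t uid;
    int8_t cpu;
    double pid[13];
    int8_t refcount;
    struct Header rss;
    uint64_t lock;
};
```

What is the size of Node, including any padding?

160 bytes

Header: target at 0 (size 8, align 8) → ends 8; score at 8 (size 8, align 8) → ends 16; state at 16 (size 1, align 1) → ends 17; team at 17 (size 1, align 1) → ends 18; tail pad 6 to reach multiple of 8; total 24 bytes, alignment 8
start_time at 0 (size 12, align 4) → ends 12
uid at 12 (size 2, align 2) → ends 14
cpu at 14 (size 1, align 1) → ends 15
pad 1 to align 8 for pid
pid at 16 (size 104, align 8) → ends 120
refcount at 120 (size 1, align 1) → ends 121
pad 7 to align 8 for rss
rss at 128 (size 24, align 8) → ends 152
lock at 152 (size 8, align 8) → ends 160
total 160 bytes, alignment 8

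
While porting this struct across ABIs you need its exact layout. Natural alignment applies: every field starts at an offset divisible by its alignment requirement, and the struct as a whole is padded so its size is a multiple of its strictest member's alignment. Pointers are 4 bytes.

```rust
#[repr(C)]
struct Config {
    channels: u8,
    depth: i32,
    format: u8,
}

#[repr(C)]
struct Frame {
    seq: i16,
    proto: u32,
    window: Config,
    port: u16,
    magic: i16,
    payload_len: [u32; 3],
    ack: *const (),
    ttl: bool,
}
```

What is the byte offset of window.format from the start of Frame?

Config: @0: channels [1B, align 1] → 1; +3 pad (align 4); @4: depth [4B, align 4] → 8; @8: format [1B, align 1] → 9; +3 tail pad (align 4); size 12, align 4
@0: seq [2B, align 2] → 2
+2 pad (align 4)
@4: proto [4B, align 4] → 8
@8: window [12B, align 4] → 20
within Config: format at 8
8 + 8 = 16

16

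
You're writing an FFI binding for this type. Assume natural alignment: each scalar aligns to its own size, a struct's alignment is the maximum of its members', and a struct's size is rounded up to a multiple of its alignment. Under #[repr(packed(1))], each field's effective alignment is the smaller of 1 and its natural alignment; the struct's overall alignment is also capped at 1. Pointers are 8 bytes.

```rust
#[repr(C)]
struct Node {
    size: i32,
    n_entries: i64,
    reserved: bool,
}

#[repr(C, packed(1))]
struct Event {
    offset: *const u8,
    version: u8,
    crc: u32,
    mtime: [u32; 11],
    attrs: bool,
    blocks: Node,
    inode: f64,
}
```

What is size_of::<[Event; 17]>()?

Node: size at 0 (size 4, align 4) → ends 4; pad 4 to align 8 for n_entries; n_entries at 8 (size 8, align 8) → ends 16; reserved at 16 (size 1, align 1) → ends 17; tail pad 7 to reach multiple of 8; total 24 bytes, alignment 8
offset at 0 (size 8, align 1) → ends 8
version at 8 (size 1, align 1) → ends 9
crc at 9 (size 4, align 1) → ends 13
mtime at 13 (size 44, align 1) → ends 57
attrs at 57 (size 1, align 1) → ends 58
blocks at 58 (size 24, align 1) → ends 82
inode at 82 (size 8, align 1) → ends 90
total 90 bytes, alignment 1
array of 17: 17 × 90 = 1530

1530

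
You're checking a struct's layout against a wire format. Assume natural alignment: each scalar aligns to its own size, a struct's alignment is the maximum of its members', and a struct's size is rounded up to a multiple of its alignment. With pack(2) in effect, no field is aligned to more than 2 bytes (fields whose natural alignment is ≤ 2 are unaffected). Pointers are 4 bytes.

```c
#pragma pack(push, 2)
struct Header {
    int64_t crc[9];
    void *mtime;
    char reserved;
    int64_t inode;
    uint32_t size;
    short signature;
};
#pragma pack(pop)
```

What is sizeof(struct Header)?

92 bytes

crc at 0 (size 72, align 2) → ends 72
mtime at 72 (size 4, align 2) → ends 76
reserved at 76 (size 1, align 1) → ends 77
pad 1 to align 2 for inode
inode at 78 (size 8, align 2) → ends 86
size at 86 (size 4, align 2) → ends 90
signature at 90 (size 2, align 2) → ends 92
total 92 bytes, alignment 2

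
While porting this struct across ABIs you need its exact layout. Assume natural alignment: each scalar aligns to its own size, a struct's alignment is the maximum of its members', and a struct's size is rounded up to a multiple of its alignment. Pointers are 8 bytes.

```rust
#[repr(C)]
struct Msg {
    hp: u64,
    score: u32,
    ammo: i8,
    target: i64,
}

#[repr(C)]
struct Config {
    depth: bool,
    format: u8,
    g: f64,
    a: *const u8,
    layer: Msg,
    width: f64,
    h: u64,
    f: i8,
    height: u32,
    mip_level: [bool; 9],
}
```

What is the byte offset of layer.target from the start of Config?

Msg: 0..8  hp  (8B, 8-aligned); 8..12  score  (4B, 4-aligned); 12..13  ammo  (1B, 1-aligned); 13..16  -- padding (3B); 16..24  target  (8B, 8-aligned); sizeof = 24, alignof = 8
0..1  depth  (1B, 1-aligned)
1..2  format  (1B, 1-aligned)
2..8  -- padding (6B)
8..16  g  (8B, 8-aligned)
16..24  a  (8B, 8-aligned)
24..48  layer  (24B, 8-aligned)
within Msg: target at 16
24 + 16 = 40

40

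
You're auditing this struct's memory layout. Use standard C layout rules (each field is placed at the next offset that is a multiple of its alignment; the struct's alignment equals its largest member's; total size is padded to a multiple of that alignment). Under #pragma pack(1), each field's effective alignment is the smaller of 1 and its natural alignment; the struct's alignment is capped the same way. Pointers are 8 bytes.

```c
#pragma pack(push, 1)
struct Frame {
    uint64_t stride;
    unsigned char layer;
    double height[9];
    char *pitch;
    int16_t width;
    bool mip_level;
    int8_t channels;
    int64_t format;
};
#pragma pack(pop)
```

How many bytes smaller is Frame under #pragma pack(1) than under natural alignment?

natural layout:
  0..8  stride  (8B, 8-aligned)
  8..9  layer  (1B, 1-aligned)
  9..16  -- padding (7B)
  16..88  height  (72B, 8-aligned)
  88..96  pitch  (8B, 8-aligned)
  96..98  width  (2B, 2-aligned)
  98..99  mip_level  (1B, 1-aligned)
  99..100  channels  (1B, 1-aligned)
  100..104  -- padding (4B)
  104..112  format  (8B, 8-aligned)
  sizeof = 112, alignof = 8
packed(1) layout:
  0..8  stride  (8B, 1-aligned)
  8..9  layer  (1B, 1-aligned)
  9..81  height  (72B, 1-aligned)
  81..89  pitch  (8B, 1-aligned)
  89..91  width  (2B, 1-aligned)
  91..92  mip_level  (1B, 1-aligned)
  92..93  channels  (1B, 1-aligned)
  93..101  format  (8B, 1-aligned)
  sizeof = 101, alignof = 1
112 − 101 = 11

11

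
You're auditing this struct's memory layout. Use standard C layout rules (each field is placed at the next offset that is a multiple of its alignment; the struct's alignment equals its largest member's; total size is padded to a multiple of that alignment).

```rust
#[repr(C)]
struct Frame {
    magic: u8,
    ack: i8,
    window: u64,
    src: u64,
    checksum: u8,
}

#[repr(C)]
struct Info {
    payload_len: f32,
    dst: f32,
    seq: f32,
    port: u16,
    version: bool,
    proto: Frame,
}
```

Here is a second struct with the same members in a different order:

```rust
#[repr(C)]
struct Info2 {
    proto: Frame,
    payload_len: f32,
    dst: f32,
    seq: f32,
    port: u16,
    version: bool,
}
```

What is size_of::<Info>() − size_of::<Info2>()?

Frame: 0..1  magic  (1B, 1-aligned); 1..2  ack  (1B, 1-aligned); 2..8  -- padding (6B); 8..16  window  (8B, 8-aligned); 16..24  src  (8B, 8-aligned); 24..25  checksum  (1B, 1-aligned); 25..32  -- tail padding (7B); sizeof = 32, alignof = 8
0..4  payload_len  (4B, 4-aligned)
4..8  dst  (4B, 4-aligned)
8..12  seq  (4B, 4-aligned)
12..14  port  (2B, 2-aligned)
14..15  version  (1B, 1-aligned)
15..16  -- padding (1B)
16..48  proto  (32B, 8-aligned)
sizeof = 48, alignof = 8
— Info2 —
0..32  proto  (32B, 8-aligned)
32..36  payload_len  (4B, 4-aligned)
36..40  dst  (4B, 4-aligned)
40..44  seq  (4B, 4-aligned)
44..46  port  (2B, 2-aligned)
46..47  version  (1B, 1-aligned)
47..48  -- tail padding (1B)
sizeof = 48, alignof = 8
48 − 48 = 0

0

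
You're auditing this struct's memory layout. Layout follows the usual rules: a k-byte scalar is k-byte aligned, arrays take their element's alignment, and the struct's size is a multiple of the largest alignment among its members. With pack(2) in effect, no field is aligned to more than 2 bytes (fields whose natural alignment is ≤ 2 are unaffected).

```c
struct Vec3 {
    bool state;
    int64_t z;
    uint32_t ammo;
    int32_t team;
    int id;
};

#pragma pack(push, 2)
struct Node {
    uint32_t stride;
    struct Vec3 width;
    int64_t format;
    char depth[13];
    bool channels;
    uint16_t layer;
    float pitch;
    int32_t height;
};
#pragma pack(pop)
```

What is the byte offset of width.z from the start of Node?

Vec3: state at 0 (size 1, align 1) → ends 1; pad 7 to align 8 for z; z at 8 (size 8, align 8) → ends 16; ammo at 16 (size 4, align 4) → ends 20; team at 20 (size 4, align 4) → ends 24; id at 24 (size 4, align 4) → ends 28; tail pad 4 to reach multiple of 8; total 32 bytes, alignment 8
stride at 0 (size 4, align 2) → ends 4
width at 4 (size 32, align 2) → ends 36
within Vec3: z at 8
4 + 8 = 12

12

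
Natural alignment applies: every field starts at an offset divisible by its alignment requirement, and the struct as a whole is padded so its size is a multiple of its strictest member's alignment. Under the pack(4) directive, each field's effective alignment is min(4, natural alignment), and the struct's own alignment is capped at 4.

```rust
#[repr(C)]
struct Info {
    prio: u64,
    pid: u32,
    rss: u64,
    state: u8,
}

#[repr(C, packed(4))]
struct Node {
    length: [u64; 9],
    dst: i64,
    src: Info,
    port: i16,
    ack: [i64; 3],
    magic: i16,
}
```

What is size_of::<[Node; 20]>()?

2880

Info: @0: prio [8B, align 8] → 8; @8: pid [4B, align 4] → 12; +4 pad (align 8); @16: rss [8B, align 8] → 24; @24: state [1B, align 1] → 25; +7 tail pad (align 8); size 32, align 8
@0: length [72B, align 4] → 72
@72: dst [8B, align 4] → 80
@80: src [32B, align 4] → 112
@112: port [2B, align 2] → 114
+2 pad (align 4)
@116: ack [24B, align 4] → 140
@140: magic [2B, align 2] → 142
+2 tail pad (align 4)
size 144, align 4
array of 20: 20 × 144 = 2880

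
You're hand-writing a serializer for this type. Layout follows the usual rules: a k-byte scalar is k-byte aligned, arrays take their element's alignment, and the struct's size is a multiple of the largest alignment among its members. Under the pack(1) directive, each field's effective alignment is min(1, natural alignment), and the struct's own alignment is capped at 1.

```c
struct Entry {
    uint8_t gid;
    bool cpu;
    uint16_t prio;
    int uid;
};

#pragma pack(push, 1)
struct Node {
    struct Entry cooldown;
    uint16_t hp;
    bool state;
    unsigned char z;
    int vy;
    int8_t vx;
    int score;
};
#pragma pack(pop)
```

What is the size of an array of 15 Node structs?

Entry: 0..1  gid  (1B, 1-aligned); 1..2  cpu  (1B, 1-aligned); 2..4  prio  (2B, 2-aligned); 4..8  uid  (4B, 4-aligned); sizeof = 8, alignof = 4
0..8  cooldown  (8B, 1-aligned)
8..10  hp  (2B, 1-aligned)
10..11  state  (1B, 1-aligned)
11..12  z  (1B, 1-aligned)
12..16  vy  (4B, 1-aligned)
16..17  vx  (1B, 1-aligned)
17..21  score  (4B, 1-aligned)
sizeof = 21, alignof = 1
array of 15: 15 × 21 = 315

315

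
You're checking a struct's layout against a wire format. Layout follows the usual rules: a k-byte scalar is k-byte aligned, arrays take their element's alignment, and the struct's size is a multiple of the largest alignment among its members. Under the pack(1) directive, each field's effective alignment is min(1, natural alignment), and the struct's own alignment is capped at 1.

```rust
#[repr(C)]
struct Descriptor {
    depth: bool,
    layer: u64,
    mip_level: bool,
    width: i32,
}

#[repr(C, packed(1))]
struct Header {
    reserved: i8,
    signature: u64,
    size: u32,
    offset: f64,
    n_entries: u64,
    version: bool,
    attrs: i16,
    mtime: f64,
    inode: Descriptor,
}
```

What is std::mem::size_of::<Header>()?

Descriptor: @0: depth [1B, align 1] → 1; +7 pad (align 8); @8: layer [8B, align 8] → 16; @16: mip_level [1B, align 1] → 17; +3 pad (align 4); @20: width [4B, align 4] → 24; size 24, align 8
@0: reserved [1B, align 1] → 1
@1: signature [8B, align 1] → 9
@9: size [4B, align 1] → 13
@13: offset [8B, align 1] → 21
@21: n_entries [8B, align 1] → 29
@29: version [1B, align 1] → 30
@30: attrs [2B, align 1] → 32
@32: mtime [8B, align 1] → 40
@40: inode [24B, align 1] → 64
size 64, align 1

64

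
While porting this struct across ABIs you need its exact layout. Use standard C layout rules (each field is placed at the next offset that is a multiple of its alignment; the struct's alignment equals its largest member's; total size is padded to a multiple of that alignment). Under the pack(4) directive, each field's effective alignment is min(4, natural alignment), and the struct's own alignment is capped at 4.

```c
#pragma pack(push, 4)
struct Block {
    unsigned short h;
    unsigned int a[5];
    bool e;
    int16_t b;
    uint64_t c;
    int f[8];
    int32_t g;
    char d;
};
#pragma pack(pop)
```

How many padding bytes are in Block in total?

6

@0: h [2B, align 2] → 2
+2 pad (align 4)
@4: a [20B, align 4] → 24
@24: e [1B, align 1] → 25
+1 pad (align 2)
@26: b [2B, align 2] → 28
@28: c [8B, align 4] → 36
@36: f [32B, align 4] → 68
@68: g [4B, align 4] → 72
@72: d [1B, align 1] → 73
+3 tail pad (align 4)
size 76, align 4
data bytes 70, size 76 → padding 6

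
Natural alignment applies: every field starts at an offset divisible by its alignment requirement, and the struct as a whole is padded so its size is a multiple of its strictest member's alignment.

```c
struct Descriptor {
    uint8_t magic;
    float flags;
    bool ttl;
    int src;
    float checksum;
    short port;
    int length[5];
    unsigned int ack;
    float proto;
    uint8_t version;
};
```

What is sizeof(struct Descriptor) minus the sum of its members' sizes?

0..1  magic  (1B, 1-aligned)
1..4  -- padding (3B)
4..8  flags  (4B, 4-aligned)
8..9  ttl  (1B, 1-aligned)
9..12  -- padding (3B)
12..16  src  (4B, 4-aligned)
16..20  checksum  (4B, 4-aligned)
20..22  port  (2B, 2-aligned)
22..24  -- padding (2B)
24..44  length  (20B, 4-aligned)
44..48  ack  (4B, 4-aligned)
48..52  proto  (4B, 4-aligned)
52..53  version  (1B, 1-aligned)
53..56  -- tail padding (3B)
sizeof = 56, alignof = 4
data bytes 45, size 56 → padding 11

11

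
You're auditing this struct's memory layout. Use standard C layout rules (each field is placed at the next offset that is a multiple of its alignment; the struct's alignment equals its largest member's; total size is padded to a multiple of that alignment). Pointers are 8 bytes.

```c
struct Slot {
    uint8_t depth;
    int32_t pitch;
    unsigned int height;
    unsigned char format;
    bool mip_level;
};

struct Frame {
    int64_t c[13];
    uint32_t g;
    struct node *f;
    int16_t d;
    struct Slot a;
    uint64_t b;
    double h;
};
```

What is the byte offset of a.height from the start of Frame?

132

Slot: 0..1  depth  (1B, 1-aligned); 1..4  -- padding (3B); 4..8  pitch  (4B, 4-aligned); 8..12  height  (4B, 4-aligned); 12..13  format  (1B, 1-aligned); 13..14  mip_level  (1B, 1-aligned); 14..16  -- tail padding (2B); sizeof = 16, alignof = 4
0..104  c  (104B, 8-aligned)
104..108  g  (4B, 4-aligned)
108..112  -- padding (4B)
112..120  f  (8B, 8-aligned)
120..122  d  (2B, 2-aligned)
122..124  -- padding (2B)
124..140  a  (16B, 4-aligned)
within Slot: height at 8
124 + 8 = 132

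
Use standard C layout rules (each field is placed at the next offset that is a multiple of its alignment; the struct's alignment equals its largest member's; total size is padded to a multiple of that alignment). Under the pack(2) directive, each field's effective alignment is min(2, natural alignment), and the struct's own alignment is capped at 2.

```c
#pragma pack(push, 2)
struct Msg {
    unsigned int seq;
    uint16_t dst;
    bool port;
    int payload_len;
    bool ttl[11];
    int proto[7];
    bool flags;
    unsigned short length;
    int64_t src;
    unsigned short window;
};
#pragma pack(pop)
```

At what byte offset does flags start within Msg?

0..4  seq  (4B, 2-aligned)
4..6  dst  (2B, 2-aligned)
6..7  port  (1B, 1-aligned)
7..8  -- padding (1B)
8..12  payload_len  (4B, 2-aligned)
12..23  ttl  (11B, 1-aligned)
23..24  -- padding (1B)
24..52  proto  (28B, 2-aligned)
52..53  flags  (1B, 1-aligned)

52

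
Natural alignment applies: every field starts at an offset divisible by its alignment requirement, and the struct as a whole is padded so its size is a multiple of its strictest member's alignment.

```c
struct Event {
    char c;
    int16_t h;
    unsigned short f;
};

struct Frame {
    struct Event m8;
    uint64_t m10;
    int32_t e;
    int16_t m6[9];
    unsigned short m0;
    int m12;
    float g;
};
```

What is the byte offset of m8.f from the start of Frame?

4

Event: c at 0 (size 1, align 1) → ends 1; pad 1 to align 2 for h; h at 2 (size 2, align 2) → ends 4; f at 4 (size 2, align 2) → ends 6; total 6 bytes, alignment 2
m8 at 0 (size 6, align 2) → ends 6
within Event: f at 4
0 + 4 = 4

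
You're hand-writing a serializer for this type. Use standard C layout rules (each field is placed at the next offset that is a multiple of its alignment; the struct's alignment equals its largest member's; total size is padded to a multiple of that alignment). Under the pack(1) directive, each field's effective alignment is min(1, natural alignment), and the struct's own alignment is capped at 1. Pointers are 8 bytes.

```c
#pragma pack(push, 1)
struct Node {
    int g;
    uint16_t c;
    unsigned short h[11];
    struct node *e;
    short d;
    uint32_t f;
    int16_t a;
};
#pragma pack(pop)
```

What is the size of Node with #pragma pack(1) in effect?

@0: g [4B, align 1] → 4
@4: c [2B, align 1] → 6
@6: h [22B, align 1] → 28
@28: e [8B, align 1] → 36
@36: d [2B, align 1] → 38
@38: f [4B, align 1] → 42
@42: a [2B, align 1] → 44
size 44, align 1

44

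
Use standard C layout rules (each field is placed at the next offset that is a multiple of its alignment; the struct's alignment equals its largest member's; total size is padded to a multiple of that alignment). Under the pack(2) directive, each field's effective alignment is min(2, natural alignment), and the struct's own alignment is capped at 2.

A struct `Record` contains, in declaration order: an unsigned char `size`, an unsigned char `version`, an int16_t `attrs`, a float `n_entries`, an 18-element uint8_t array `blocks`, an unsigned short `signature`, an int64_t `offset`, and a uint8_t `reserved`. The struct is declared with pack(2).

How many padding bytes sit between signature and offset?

0

size at 0 (size 1, align 1) → ends 1
version at 1 (size 1, align 1) → ends 2
attrs at 2 (size 2, align 2) → ends 4
n_entries at 4 (size 4, align 2) → ends 8
blocks at 8 (size 18, align 1) → ends 26
signature at 26 (size 2, align 2) → ends 28
offset at 28 (size 8, align 2) → ends 36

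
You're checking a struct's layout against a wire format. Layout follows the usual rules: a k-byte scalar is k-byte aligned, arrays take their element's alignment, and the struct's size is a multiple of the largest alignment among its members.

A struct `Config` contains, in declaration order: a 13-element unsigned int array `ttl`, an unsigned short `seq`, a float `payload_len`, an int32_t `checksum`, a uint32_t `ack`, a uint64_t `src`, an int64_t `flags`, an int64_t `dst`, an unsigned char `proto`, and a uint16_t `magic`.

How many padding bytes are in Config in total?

11

0..52  ttl  (52B, 4-aligned)
52..54  seq  (2B, 2-aligned)
54..56  -- padding (2B)
56..60  payload_len  (4B, 4-aligned)
60..64  checksum  (4B, 4-aligned)
64..68  ack  (4B, 4-aligned)
68..72  -- padding (4B)
72..80  src  (8B, 8-aligned)
80..88  flags  (8B, 8-aligned)
88..96  dst  (8B, 8-aligned)
96..97  proto  (1B, 1-aligned)
97..98  -- padding (1B)
98..100  magic  (2B, 2-aligned)
100..104  -- tail padding (4B)
sizeof = 104, alignof = 8
data bytes 93, size 104 → padding 11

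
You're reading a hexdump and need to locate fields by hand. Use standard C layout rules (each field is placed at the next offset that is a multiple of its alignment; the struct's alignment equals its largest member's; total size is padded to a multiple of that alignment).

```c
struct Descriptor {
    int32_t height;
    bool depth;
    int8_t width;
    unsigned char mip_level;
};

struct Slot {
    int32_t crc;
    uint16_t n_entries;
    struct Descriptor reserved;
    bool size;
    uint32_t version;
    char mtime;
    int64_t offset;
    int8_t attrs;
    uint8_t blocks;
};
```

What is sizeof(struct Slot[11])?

Descriptor: @0: height [4B, align 4] → 4; @4: depth [1B, align 1] → 5; @5: width [1B, align 1] → 6; @6: mip_level [1B, align 1] → 7; +1 tail pad (align 4); size 8, align 4
@0: crc [4B, align 4] → 4
@4: n_entries [2B, align 2] → 6
+2 pad (align 4)
@8: reserved [8B, align 4] → 16
@16: size [1B, align 1] → 17
+3 pad (align 4)
@20: version [4B, align 4] → 24
@24: mtime [1B, align 1] → 25
+7 pad (align 8)
@32: offset [8B, align 8] → 40
@40: attrs [1B, align 1] → 41
@41: blocks [1B, align 1] → 42
+6 tail pad (align 8)
size 48, align 8
array of 11: 11 × 48 = 528

528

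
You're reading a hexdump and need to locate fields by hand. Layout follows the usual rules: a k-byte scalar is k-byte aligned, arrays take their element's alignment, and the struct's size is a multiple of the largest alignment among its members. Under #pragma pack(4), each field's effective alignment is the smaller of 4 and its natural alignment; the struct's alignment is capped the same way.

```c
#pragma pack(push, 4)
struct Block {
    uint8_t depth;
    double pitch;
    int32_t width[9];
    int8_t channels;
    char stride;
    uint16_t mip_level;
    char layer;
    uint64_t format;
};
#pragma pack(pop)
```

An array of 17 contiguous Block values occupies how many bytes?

depth at 0 (size 1, align 1) → ends 1
pad 3 to align 4 for pitch
pitch at 4 (size 8, align 4) → ends 12
width at 12 (size 36, align 4) → ends 48
channels at 48 (size 1, align 1) → ends 49
stride at 49 (size 1, align 1) → ends 50
mip_level at 50 (size 2, align 2) → ends 52
layer at 52 (size 1, align 1) → ends 53
pad 3 to align 4 for format
format at 56 (size 8, align 4) → ends 64
total 64 bytes, alignment 4
array of 17: 17 × 64 = 1088

1088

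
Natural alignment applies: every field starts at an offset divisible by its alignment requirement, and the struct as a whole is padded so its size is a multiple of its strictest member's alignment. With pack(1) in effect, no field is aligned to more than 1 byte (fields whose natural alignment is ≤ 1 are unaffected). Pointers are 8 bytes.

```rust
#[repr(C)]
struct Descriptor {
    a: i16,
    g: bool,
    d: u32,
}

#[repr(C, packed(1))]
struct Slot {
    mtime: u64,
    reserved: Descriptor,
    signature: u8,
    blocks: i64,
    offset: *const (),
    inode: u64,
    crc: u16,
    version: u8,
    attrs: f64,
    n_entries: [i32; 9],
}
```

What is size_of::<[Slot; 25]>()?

Descriptor: @0: a [2B, align 2] → 2; @2: g [1B, align 1] → 3; +1 pad (align 4); @4: d [4B, align 4] → 8; size 8, align 4
@0: mtime [8B, align 1] → 8
@8: reserved [8B, align 1] → 16
@16: signature [1B, align 1] → 17
@17: blocks [8B, align 1] → 25
@25: offset [8B, align 1] → 33
@33: inode [8B, align 1] → 41
@41: crc [2B, align 1] → 43
@43: version [1B, align 1] → 44
@44: attrs [8B, align 1] → 52
@52: n_entries [36B, align 1] → 88
size 88, align 1
array of 25: 25 × 88 = 2200

2200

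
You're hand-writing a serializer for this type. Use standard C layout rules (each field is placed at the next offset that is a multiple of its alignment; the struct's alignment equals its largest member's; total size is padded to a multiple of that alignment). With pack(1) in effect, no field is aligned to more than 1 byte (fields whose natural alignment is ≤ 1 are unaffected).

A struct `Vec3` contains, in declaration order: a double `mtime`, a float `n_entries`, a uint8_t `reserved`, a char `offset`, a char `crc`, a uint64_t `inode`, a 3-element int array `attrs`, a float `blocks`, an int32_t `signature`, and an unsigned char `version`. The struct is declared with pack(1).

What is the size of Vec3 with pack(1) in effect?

mtime at 0 (size 8, align 1) → ends 8
n_entries at 8 (size 4, align 1) → ends 12
reserved at 12 (size 1, align 1) → ends 13
offset at 13 (size 1, align 1) → ends 14
crc at 14 (size 1, align 1) → ends 15
inode at 15 (size 8, align 1) → ends 23
attrs at 23 (size 12, align 1) → ends 35
blocks at 35 (size 4, align 1) → ends 39
signature at 39 (size 4, align 1) → ends 43
version at 43 (size 1, align 1) → ends 44
total 44 bytes, alignment 1

44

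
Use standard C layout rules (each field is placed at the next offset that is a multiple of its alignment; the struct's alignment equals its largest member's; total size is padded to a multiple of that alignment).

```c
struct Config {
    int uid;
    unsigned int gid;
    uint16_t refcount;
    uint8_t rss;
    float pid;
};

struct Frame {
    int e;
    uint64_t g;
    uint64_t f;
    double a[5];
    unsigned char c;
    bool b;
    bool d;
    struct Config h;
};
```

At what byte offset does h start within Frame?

68

Config: @0: uid [4B, align 4] → 4; @4: gid [4B, align 4] → 8; @8: refcount [2B, align 2] → 10; @10: rss [1B, align 1] → 11; +1 pad (align 4); @12: pid [4B, align 4] → 16; size 16, align 4
@0: e [4B, align 4] → 4
+4 pad (align 8)
@8: g [8B, align 8] → 16
@16: f [8B, align 8] → 24
@24: a [40B, align 8] → 64
@64: c [1B, align 1] → 65
@65: b [1B, align 1] → 66
@66: d [1B, align 1] → 67
+1 pad (align 4)
@68: h [16B, align 4] → 84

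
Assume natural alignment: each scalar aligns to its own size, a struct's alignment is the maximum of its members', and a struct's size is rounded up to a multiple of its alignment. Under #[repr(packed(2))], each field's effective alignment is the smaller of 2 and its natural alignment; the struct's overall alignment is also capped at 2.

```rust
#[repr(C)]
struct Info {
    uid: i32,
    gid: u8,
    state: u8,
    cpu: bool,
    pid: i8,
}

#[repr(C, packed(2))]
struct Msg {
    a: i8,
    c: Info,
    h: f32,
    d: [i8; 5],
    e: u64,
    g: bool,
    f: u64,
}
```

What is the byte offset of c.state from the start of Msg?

Info: 0..4  uid  (4B, 4-aligned); 4..5  gid  (1B, 1-aligned); 5..6  state  (1B, 1-aligned); 6..7  cpu  (1B, 1-aligned); 7..8  pid  (1B, 1-aligned); sizeof = 8, alignof = 4
0..1  a  (1B, 1-aligned)
1..2  -- padding (1B)
2..10  c  (8B, 2-aligned)
within Info: state at 5
2 + 5 = 7

7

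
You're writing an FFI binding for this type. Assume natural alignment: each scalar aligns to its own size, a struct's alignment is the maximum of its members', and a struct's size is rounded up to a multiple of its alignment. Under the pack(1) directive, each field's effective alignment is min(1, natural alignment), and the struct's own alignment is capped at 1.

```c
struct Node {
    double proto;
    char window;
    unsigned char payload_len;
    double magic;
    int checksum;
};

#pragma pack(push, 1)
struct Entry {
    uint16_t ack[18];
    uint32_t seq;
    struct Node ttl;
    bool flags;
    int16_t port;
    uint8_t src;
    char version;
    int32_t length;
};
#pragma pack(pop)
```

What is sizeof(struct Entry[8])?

648

Node: @0: proto [8B, align 8] → 8; @8: window [1B, align 1] → 9; @9: payload_len [1B, align 1] → 10; +6 pad (align 8); @16: magic [8B, align 8] → 24; @24: checksum [4B, align 4] → 28; +4 tail pad (align 8); size 32, align 8
@0: ack [36B, align 1] → 36
@36: seq [4B, align 1] → 40
@40: ttl [32B, align 1] → 72
@72: flags [1B, align 1] → 73
@73: port [2B, align 1] → 75
@75: src [1B, align 1] → 76
@76: version [1B, align 1] → 77
@77: length [4B, align 1] → 81
size 81, align 1
array of 8: 8 × 81 = 648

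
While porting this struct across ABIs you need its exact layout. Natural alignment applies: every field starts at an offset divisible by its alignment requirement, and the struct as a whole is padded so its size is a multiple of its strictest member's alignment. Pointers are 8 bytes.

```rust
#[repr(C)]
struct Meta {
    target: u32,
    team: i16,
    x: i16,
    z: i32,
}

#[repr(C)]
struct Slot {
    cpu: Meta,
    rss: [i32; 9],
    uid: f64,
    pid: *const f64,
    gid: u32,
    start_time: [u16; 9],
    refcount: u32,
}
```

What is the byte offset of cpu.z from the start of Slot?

8

Meta: target at 0 (size 4, align 4) → ends 4; team at 4 (size 2, align 2) → ends 6; x at 6 (size 2, align 2) → ends 8; z at 8 (size 4, align 4) → ends 12; total 12 bytes, alignment 4
cpu at 0 (size 12, align 4) → ends 12
within Meta: z at 8
0 + 8 = 8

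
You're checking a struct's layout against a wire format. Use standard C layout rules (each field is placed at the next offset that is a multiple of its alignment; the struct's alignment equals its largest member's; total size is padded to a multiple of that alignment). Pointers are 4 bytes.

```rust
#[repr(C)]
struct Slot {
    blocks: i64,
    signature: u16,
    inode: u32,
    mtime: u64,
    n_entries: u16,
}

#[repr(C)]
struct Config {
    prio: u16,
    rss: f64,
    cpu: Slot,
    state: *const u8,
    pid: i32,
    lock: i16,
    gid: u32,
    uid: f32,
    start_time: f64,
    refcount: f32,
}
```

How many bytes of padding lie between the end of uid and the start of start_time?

4

Slot: blocks at 0 (size 8, align 8) → ends 8; signature at 8 (size 2, align 2) → ends 10; pad 2 to align 4 for inode; inode at 12 (size 4, align 4) → ends 16; mtime at 16 (size 8, align 8) → ends 24; n_entries at 24 (size 2, align 2) → ends 26; tail pad 6 to reach multiple of 8; total 32 bytes, alignment 8
prio at 0 (size 2, align 2) → ends 2
pad 6 to align 8 for rss
rss at 8 (size 8, align 8) → ends 16
cpu at 16 (size 32, align 8) → ends 48
state at 48 (size 4, align 4) → ends 52
pid at 52 (size 4, align 4) → ends 56
lock at 56 (size 2, align 2) → ends 58
pad 2 to align 4 for gid
gid at 60 (size 4, align 4) → ends 64
uid at 64 (size 4, align 4) → ends 68
pad 4 to align 8 for start_time
start_time at 72 (size 8, align 8) → ends 80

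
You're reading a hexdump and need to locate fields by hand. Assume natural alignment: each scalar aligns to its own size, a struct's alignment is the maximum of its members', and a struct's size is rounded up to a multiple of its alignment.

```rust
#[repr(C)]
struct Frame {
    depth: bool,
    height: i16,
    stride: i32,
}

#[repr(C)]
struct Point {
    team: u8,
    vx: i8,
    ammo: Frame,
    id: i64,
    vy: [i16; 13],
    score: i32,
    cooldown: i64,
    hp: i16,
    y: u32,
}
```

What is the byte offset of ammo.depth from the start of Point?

Frame: 0..1  depth  (1B, 1-aligned); 1..2  -- padding (1B); 2..4  height  (2B, 2-aligned); 4..8  stride  (4B, 4-aligned); sizeof = 8, alignof = 4
0..1  team  (1B, 1-aligned)
1..2  vx  (1B, 1-aligned)
2..4  -- padding (2B)
4..12  ammo  (8B, 4-aligned)
within Frame: depth at 0
4 + 0 = 4

4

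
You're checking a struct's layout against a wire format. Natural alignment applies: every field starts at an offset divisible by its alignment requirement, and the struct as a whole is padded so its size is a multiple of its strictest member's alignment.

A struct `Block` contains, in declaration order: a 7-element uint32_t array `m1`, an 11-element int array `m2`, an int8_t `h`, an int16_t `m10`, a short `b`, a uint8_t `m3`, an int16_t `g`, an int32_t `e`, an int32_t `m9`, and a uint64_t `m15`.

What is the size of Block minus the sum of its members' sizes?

8

0..28  m1  (28B, 4-aligned)
28..72  m2  (44B, 4-aligned)
72..73  h  (1B, 1-aligned)
73..74  -- padding (1B)
74..76  m10  (2B, 2-aligned)
76..78  b  (2B, 2-aligned)
78..79  m3  (1B, 1-aligned)
79..80  -- padding (1B)
80..82  g  (2B, 2-aligned)
82..84  -- padding (2B)
84..88  e  (4B, 4-aligned)
88..92  m9  (4B, 4-aligned)
92..96  -- padding (4B)
96..104  m15  (8B, 8-aligned)
sizeof = 104, alignof = 8
data bytes 96, size 104 → padding 8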